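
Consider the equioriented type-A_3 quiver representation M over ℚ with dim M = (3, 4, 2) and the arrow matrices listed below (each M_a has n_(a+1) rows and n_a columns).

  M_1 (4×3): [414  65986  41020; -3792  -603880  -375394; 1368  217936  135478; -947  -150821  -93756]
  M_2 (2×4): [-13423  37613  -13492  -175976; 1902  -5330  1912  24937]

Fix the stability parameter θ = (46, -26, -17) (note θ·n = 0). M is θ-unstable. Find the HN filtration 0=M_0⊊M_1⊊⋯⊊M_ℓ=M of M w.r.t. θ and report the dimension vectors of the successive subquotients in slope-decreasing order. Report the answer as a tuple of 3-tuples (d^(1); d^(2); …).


Barcode: M ≅ I[1,1], I[1,3]^2, I[2,2]^2. HN layers by μ_θ (3 steps, strictly decreasing):
  μ^(1)=46; μ^(2)=1; μ^(3)=-26

((1, 0, 0); (2, 2, 2); (0, 2, 0))


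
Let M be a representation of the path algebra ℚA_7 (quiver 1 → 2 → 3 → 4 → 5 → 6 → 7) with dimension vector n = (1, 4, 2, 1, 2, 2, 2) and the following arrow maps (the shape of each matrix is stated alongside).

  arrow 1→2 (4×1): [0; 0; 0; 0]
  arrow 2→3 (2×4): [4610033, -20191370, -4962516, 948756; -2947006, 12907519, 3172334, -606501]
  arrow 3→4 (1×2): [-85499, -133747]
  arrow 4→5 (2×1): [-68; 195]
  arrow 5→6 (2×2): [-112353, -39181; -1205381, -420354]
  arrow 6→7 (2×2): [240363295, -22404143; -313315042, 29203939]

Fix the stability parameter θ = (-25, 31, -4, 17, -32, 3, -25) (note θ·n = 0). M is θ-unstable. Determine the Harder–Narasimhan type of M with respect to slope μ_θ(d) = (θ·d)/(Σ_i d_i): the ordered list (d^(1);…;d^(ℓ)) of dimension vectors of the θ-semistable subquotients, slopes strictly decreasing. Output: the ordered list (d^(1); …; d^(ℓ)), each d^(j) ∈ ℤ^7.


Interval decomposition of M: I[1,1], I[2,2]^2, I[2,3], I[2,7], I[5,7].
HN type (ℓ=6): μ^(1)=31; μ^(2)=27/2; μ^(3)=-5/3; μ^(4)=-11; μ^(5)=-25; μ^(6)=-32

((0, 2, 0, 0, 0, 0, 0); (0, 1, 1, 0, 0, 0, 0); (0, 1, 1, 1, 1, 1, 1); (0, 0, 0, 0, 0, 1, 1); (1, 0, 0, 0, 0, 0, 0); (0, 0, 0, 0, 1, 0, 0))


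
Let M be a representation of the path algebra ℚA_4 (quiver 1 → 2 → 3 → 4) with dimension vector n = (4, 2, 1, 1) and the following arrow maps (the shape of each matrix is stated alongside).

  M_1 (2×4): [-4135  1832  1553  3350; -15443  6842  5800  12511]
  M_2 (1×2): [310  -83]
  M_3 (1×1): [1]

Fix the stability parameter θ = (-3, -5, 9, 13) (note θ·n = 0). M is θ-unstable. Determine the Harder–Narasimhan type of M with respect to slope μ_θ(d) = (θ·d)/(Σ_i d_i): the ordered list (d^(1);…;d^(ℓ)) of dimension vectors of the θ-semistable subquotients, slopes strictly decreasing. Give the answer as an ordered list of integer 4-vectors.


Via rank(M_{q-1}∘⋯∘M_p): M ≅ I[1,1]^2, I[1,2], I[1,4].
μ_θ-semistable layers: μ^(1)=13; μ^(2)=9; μ^(3)=-3; μ^(4)=-4

((0, 0, 0, 1); (0, 0, 1, 0); (2, 0, 0, 0); (2, 2, 0, 0))


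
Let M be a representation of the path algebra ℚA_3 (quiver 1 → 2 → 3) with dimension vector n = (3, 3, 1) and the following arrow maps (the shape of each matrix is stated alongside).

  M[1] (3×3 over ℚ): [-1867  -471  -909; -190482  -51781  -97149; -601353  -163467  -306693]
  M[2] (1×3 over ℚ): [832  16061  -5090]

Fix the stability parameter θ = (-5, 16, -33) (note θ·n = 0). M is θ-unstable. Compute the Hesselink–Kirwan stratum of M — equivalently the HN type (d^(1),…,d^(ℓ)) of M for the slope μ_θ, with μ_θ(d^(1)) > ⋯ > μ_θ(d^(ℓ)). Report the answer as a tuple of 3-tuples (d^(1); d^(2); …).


Barcode: M ≅ I[1,1], I[1,2], I[1,3], I[2,2]. HN layers by μ_θ (3 steps, strictly decreasing):
  μ^(1)=16; μ^(2)=-5; μ^(3)=-22/3

((0, 2, 0); (2, 0, 0); (1, 1, 1))


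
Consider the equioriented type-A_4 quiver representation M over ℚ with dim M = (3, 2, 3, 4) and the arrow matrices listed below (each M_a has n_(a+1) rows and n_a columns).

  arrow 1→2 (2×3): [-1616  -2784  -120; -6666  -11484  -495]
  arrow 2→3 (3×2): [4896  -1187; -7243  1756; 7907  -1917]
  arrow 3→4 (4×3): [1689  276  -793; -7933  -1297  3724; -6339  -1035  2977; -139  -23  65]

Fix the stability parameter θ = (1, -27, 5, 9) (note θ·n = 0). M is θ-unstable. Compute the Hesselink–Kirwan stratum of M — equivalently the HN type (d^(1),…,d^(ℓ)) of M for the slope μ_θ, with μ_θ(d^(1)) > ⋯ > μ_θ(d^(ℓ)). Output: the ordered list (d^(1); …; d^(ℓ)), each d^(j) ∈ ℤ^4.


Barcode: M ≅ I[1,1]^2, I[1,4], I[2,4], I[3,4], I[4,4]. HN layers by μ_θ (5 steps, strictly decreasing):
  μ^(1)=9; μ^(2)=5; μ^(3)=1; μ^(4)=-13; μ^(5)=-27

((0, 0, 0, 4); (0, 0, 3, 0); (2, 0, 0, 0); (1, 1, 0, 0); (0, 1, 0, 0))


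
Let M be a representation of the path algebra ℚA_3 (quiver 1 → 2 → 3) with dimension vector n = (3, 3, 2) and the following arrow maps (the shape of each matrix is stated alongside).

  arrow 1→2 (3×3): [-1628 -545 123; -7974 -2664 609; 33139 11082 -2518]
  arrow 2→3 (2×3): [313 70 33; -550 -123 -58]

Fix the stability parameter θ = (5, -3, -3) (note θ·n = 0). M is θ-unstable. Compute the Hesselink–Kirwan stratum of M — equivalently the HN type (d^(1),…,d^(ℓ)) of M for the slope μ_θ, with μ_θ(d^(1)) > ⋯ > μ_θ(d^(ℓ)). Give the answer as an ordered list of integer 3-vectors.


Interval decomposition of M: I[1,2], I[1,3]^2.
HN type (ℓ=2): μ^(1)=1; μ^(2)=-1/3

((1, 1, 0); (2, 2, 2))


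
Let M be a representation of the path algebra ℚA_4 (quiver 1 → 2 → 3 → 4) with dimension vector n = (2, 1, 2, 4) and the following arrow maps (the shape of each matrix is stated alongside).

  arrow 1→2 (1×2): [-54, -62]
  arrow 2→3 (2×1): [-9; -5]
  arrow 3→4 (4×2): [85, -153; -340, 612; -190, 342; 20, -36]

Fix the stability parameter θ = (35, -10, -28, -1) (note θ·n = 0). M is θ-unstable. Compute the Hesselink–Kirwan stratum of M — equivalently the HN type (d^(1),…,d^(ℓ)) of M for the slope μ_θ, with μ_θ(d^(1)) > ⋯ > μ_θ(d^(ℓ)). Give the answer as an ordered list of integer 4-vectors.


Via rank(M_{q-1}∘⋯∘M_p): M ≅ I[1,1], I[1,3], I[3,4], I[4,4]^3.
μ_θ-semistable layers: μ^(1)=35; μ^(2)=-1; μ^(3)=-28

((1, 0, 0, 0); (1, 1, 1, 4); (0, 0, 1, 0))


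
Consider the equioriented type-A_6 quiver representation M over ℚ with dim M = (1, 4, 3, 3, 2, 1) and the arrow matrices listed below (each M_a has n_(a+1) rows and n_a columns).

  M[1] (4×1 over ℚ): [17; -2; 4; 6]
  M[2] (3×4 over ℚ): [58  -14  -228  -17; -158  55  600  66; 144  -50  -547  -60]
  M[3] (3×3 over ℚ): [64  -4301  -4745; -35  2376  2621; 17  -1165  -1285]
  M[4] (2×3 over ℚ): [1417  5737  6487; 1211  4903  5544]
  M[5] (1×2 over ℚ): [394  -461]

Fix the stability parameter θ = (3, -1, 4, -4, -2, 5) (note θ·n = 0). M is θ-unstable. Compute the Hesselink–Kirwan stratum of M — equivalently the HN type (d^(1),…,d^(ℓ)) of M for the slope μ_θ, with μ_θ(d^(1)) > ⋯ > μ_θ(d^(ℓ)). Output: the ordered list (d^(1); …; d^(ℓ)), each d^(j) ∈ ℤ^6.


Barcode: M ≅ I[1,2], I[2,4], I[2,5], I[2,6]. HN layers by μ_θ (5 steps, strictly decreasing):
  μ^(1)=5; μ^(2)=1; μ^(3)=0; μ^(4)=-2/3; μ^(5)=-1

((0, 0, 0, 0, 0, 1); (1, 1, 0, 0, 0, 0); (0, 0, 1, 1, 0, 0); (0, 0, 2, 2, 2, 0); (0, 3, 0, 0, 0, 0))


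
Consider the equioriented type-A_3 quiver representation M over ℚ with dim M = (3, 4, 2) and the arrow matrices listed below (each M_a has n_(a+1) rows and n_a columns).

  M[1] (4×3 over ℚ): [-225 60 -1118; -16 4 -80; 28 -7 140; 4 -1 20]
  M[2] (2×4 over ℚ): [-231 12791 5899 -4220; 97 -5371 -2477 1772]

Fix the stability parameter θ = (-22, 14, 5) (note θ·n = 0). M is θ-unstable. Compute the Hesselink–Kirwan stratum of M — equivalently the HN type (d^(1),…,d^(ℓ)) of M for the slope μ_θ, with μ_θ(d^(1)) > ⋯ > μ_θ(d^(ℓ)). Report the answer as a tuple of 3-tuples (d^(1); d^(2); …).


Interval decomposition of M: I[1,1], I[1,2], I[1,3], I[2,2], I[2,3].
HN type (ℓ=3): μ^(1)=14; μ^(2)=19/2; μ^(3)=-22

((0, 2, 0); (0, 2, 2); (3, 0, 0))


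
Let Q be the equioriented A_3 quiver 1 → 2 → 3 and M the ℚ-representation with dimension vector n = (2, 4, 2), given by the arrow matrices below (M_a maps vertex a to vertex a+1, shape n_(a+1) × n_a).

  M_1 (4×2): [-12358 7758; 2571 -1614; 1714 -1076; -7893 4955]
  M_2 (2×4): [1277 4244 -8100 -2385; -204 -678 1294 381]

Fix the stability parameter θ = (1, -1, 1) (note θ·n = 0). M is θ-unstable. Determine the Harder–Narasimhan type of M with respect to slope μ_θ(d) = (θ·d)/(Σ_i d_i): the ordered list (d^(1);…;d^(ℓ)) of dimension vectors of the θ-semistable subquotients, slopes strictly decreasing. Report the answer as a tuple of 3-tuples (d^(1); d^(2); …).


Barcode: M ≅ I[1,3]^2, I[2,2]^2. HN layers by μ_θ (3 steps, strictly decreasing):
  μ^(1)=1; μ^(2)=0; μ^(3)=-1

((0, 0, 2); (2, 2, 0); (0, 2, 0))


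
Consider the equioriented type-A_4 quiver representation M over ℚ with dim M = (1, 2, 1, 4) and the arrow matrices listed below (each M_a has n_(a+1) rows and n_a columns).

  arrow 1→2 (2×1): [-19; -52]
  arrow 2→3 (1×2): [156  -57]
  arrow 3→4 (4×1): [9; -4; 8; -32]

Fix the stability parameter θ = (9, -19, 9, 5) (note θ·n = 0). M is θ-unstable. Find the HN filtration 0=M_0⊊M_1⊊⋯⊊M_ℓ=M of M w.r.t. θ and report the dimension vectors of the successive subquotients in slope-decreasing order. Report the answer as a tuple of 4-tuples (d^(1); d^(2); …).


Barcode: M ≅ I[1,2], I[2,4], I[4,4]^3. HN layers by μ_θ (4 steps, strictly decreasing):
  μ^(1)=7; μ^(2)=5; μ^(3)=-5; μ^(4)=-19

((0, 0, 1, 1); (0, 0, 0, 3); (1, 1, 0, 0); (0, 1, 0, 0))


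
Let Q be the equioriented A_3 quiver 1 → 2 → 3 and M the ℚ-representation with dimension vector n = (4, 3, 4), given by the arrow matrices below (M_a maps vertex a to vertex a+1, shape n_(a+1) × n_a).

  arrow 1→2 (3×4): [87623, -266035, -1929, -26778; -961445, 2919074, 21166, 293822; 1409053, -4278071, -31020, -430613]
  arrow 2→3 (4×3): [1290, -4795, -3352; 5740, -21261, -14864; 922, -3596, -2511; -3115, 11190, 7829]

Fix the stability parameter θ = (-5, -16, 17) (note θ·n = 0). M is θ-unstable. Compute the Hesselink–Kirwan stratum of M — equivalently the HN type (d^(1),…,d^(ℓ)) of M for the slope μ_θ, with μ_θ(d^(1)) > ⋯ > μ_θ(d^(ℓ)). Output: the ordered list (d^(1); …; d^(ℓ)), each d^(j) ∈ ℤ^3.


Barcode: M ≅ I[1,1], I[1,3]^3, I[3,3]. HN layers by μ_θ (3 steps, strictly decreasing):
  μ^(1)=17; μ^(2)=-5; μ^(3)=-21/2

((0, 0, 4); (1, 0, 0); (3, 3, 0))


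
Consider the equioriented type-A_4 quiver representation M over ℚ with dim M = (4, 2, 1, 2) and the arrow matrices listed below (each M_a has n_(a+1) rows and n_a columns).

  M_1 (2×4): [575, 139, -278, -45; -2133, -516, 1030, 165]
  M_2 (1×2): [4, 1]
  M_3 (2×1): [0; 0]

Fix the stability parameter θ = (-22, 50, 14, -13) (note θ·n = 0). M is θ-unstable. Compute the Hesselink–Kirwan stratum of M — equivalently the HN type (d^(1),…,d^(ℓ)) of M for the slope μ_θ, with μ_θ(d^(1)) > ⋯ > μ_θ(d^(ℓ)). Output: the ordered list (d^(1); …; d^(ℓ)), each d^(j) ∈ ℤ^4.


Barcode: M ≅ I[1,1]^2, I[1,2], I[1,3], I[4,4]^2. HN layers by μ_θ (4 steps, strictly decreasing):
  μ^(1)=50; μ^(2)=32; μ^(3)=-13; μ^(4)=-22

((0, 1, 0, 0); (0, 1, 1, 0); (0, 0, 0, 2); (4, 0, 0, 0))


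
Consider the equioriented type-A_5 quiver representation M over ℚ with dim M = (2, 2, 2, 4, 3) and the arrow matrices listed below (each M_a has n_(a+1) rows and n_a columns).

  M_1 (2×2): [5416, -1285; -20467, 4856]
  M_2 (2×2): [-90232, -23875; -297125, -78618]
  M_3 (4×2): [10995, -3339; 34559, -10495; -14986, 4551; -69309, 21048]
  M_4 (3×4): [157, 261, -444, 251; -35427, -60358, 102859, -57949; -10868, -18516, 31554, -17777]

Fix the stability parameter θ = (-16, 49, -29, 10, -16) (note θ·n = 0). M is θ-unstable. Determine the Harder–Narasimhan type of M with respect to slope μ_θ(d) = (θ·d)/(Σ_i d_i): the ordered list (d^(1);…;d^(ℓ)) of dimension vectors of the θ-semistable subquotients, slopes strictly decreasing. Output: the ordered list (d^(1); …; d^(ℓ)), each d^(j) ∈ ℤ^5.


Via rank(M_{q-1}∘⋯∘M_p): M ≅ I[1,4], I[1,5], I[4,5]^2.
μ_θ-semistable layers: μ^(1)=10; μ^(2)=7/2; μ^(3)=-3; μ^(4)=-16

((0, 1, 1, 1, 0); (0, 1, 1, 1, 1); (0, 0, 0, 2, 2); (2, 0, 0, 0, 0))


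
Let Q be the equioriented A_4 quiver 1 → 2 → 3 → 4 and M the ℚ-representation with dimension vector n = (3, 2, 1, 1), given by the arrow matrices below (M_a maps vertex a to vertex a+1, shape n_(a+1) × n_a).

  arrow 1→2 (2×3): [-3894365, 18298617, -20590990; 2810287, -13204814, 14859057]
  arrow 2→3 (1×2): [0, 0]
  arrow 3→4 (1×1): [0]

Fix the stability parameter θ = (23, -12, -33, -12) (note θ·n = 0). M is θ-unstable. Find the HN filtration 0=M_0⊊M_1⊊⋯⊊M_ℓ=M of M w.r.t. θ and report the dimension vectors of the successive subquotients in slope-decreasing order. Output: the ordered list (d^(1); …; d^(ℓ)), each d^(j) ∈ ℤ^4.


Barcode: M ≅ I[1,1], I[1,2]^2, I[3,3], I[4,4]. HN layers by μ_θ (4 steps, strictly decreasing):
  μ^(1)=23; μ^(2)=11/2; μ^(3)=-12; μ^(4)=-33

((1, 0, 0, 0); (2, 2, 0, 0); (0, 0, 0, 1); (0, 0, 1, 0))


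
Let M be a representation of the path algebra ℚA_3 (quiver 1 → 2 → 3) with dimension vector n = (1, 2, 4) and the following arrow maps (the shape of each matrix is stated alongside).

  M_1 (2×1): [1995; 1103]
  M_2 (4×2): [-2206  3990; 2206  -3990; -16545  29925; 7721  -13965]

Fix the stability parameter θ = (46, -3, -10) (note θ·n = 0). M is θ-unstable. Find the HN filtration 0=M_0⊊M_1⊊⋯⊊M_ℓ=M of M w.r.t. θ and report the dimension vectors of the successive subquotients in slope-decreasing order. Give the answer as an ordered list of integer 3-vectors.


Barcode: M ≅ I[1,2], I[2,3], I[3,3]^3. HN layers by μ_θ (3 steps, strictly decreasing):
  μ^(1)=43/2; μ^(2)=-13/2; μ^(3)=-10

((1, 1, 0); (0, 1, 1); (0, 0, 3))


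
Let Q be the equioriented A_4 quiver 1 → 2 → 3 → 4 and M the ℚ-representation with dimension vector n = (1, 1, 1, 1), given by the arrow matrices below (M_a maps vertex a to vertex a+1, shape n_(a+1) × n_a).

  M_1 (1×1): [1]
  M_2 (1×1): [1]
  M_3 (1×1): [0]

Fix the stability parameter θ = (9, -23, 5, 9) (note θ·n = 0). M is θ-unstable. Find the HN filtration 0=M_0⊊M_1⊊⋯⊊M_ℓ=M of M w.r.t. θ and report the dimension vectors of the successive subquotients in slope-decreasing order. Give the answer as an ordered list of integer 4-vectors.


Interval decomposition of M: I[1,3], I[4,4].
HN type (ℓ=3): μ^(1)=9; μ^(2)=5; μ^(3)=-7

((0, 0, 0, 1); (0, 0, 1, 0); (1, 1, 0, 0))


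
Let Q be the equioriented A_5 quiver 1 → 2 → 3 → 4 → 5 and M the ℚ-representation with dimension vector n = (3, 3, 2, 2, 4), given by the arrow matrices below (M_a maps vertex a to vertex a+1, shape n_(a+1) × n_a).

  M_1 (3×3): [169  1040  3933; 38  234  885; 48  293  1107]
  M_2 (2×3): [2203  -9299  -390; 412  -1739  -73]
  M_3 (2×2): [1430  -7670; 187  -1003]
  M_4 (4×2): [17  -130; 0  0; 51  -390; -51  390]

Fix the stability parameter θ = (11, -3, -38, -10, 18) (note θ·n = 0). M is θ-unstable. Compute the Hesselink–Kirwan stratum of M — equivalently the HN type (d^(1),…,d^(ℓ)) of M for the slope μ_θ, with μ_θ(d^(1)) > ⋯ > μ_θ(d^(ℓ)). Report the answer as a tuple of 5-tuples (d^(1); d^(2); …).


Barcode: M ≅ I[1,2], I[1,3], I[1,4], I[4,5], I[5,5]^3. HN layers by μ_θ (3 steps, strictly decreasing):
  μ^(1)=18; μ^(2)=4; μ^(3)=-10

((0, 0, 0, 0, 4); (1, 1, 0, 0, 0); (2, 2, 2, 2, 0))


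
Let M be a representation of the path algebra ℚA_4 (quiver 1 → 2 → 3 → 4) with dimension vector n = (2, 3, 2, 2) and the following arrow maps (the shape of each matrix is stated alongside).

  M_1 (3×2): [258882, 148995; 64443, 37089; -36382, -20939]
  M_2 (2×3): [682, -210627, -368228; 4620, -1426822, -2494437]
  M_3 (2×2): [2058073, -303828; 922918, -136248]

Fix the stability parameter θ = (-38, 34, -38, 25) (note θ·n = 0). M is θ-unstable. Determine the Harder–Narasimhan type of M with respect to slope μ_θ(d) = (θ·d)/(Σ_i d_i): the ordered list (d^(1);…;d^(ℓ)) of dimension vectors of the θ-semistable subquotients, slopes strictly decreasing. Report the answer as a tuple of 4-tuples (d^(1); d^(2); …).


Barcode: M ≅ I[1,3], I[1,4], I[2,2], I[4,4]. HN layers by μ_θ (4 steps, strictly decreasing):
  μ^(1)=34; μ^(2)=25; μ^(3)=-2; μ^(4)=-38

((0, 1, 0, 0); (0, 0, 0, 2); (0, 2, 2, 0); (2, 0, 0, 0))


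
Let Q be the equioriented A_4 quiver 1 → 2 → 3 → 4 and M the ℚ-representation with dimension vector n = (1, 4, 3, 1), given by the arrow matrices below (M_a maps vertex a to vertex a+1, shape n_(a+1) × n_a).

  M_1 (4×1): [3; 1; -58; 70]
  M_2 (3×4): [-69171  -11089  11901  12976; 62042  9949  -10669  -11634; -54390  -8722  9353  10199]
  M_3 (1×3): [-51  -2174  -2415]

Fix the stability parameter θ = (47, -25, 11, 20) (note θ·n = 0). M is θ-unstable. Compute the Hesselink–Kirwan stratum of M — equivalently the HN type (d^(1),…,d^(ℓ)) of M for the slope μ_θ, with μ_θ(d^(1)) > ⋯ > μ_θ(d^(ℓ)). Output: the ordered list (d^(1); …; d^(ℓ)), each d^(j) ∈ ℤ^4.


Interval decomposition of M: I[1,4], I[2,2], I[2,3]^2.
HN type (ℓ=3): μ^(1)=20; μ^(2)=11; μ^(3)=-25

((0, 0, 0, 1); (1, 1, 3, 0); (0, 3, 0, 0))


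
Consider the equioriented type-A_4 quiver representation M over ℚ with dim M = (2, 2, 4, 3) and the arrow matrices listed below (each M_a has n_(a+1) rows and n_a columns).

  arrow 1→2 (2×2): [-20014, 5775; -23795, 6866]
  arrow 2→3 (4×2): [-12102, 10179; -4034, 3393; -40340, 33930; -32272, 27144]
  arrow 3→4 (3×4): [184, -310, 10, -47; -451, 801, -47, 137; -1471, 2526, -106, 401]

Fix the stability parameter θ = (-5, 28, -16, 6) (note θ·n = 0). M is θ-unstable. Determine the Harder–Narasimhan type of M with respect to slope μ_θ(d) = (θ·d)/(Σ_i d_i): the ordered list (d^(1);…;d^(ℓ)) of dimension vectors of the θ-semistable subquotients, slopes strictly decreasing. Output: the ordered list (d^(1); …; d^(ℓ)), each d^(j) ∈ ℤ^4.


Barcode: M ≅ I[1,2], I[1,4], I[3,3], I[3,4]^2. HN layers by μ_θ (4 steps, strictly decreasing):
  μ^(1)=28; μ^(2)=6; μ^(3)=-5; μ^(4)=-16

((0, 1, 0, 0); (0, 1, 1, 3); (2, 0, 0, 0); (0, 0, 3, 0))


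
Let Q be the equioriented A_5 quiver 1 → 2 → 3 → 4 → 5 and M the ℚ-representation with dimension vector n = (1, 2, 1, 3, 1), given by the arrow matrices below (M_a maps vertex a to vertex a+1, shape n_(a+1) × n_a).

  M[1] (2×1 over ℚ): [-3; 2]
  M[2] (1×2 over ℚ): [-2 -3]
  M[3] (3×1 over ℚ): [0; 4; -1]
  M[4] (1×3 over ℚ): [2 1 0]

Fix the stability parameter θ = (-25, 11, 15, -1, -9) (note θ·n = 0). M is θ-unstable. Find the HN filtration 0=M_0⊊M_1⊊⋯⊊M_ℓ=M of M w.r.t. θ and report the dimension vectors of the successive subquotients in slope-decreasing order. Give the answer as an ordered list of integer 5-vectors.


Via rank(M_{q-1}∘⋯∘M_p): M ≅ I[1,2], I[2,5], I[4,4]^2.
μ_θ-semistable layers: μ^(1)=11; μ^(2)=4; μ^(3)=-1; μ^(4)=-25

((0, 1, 0, 0, 0); (0, 1, 1, 1, 1); (0, 0, 0, 2, 0); (1, 0, 0, 0, 0))


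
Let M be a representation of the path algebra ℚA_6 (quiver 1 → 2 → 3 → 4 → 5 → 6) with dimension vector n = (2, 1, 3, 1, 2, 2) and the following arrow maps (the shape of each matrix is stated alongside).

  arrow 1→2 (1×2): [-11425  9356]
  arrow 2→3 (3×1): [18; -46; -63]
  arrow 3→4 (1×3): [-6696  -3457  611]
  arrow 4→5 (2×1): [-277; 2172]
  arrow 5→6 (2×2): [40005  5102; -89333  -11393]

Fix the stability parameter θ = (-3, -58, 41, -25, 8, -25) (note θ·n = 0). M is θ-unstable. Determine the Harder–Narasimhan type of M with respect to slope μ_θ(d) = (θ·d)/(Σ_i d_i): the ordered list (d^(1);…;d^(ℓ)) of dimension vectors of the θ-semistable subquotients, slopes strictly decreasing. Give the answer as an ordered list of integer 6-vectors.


Barcode: M ≅ I[1,1], I[1,6], I[3,3]^2, I[5,6]. HN layers by μ_θ (5 steps, strictly decreasing):
  μ^(1)=41; μ^(2)=-1/4; μ^(3)=-3; μ^(4)=-17/2; μ^(5)=-61/2

((0, 0, 2, 0, 0, 0); (0, 0, 1, 1, 1, 1); (1, 0, 0, 0, 0, 0); (0, 0, 0, 0, 1, 1); (1, 1, 0, 0, 0, 0))


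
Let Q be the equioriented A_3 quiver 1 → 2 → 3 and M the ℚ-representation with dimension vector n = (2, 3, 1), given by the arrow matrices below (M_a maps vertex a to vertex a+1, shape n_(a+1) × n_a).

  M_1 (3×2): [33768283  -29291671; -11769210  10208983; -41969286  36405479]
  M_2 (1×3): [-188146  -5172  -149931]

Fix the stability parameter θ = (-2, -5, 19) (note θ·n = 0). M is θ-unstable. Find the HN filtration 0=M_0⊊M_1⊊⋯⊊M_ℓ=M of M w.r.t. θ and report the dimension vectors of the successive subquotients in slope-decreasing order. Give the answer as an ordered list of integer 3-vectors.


Via rank(M_{q-1}∘⋯∘M_p): M ≅ I[1,2], I[1,3], I[2,2].
μ_θ-semistable layers: μ^(1)=19; μ^(2)=-7/2; μ^(3)=-5

((0, 0, 1); (2, 2, 0); (0, 1, 0))


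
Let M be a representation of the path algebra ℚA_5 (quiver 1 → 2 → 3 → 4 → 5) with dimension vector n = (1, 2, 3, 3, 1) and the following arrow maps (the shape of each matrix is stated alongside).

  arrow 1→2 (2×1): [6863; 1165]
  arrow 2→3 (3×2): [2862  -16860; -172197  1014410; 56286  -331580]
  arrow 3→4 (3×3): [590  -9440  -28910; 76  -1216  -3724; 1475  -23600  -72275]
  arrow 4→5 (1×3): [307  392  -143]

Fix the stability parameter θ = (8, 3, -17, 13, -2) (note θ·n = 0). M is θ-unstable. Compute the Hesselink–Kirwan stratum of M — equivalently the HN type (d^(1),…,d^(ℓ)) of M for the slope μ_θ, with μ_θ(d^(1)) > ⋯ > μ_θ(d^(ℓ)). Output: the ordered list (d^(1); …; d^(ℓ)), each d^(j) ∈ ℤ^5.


Interval decomposition of M: I[1,3], I[2,2], I[3,3], I[3,5], I[4,4]^2.
HN type (ℓ=5): μ^(1)=13; μ^(2)=11/2; μ^(3)=3; μ^(4)=-2; μ^(5)=-17

((0, 0, 0, 2, 0); (0, 0, 0, 1, 1); (0, 1, 0, 0, 0); (1, 1, 1, 0, 0); (0, 0, 2, 0, 0))


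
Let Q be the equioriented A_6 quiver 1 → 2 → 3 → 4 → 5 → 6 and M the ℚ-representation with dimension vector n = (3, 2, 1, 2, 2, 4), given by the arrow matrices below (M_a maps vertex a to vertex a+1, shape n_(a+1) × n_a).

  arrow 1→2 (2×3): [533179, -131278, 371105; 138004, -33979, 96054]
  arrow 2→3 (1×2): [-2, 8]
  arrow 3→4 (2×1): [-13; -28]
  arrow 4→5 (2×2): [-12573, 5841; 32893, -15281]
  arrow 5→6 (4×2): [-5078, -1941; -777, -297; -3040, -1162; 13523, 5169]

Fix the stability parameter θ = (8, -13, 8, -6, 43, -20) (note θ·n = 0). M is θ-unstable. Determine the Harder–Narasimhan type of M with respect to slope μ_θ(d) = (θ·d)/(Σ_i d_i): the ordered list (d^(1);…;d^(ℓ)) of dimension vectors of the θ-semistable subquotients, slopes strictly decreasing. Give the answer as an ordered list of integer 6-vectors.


Interval decomposition of M: I[1,1], I[1,2], I[1,6], I[4,4], I[5,6], I[6,6]^2.
HN type (ℓ=6): μ^(1)=23/2; μ^(2)=8; μ^(3)=1; μ^(4)=-5/2; μ^(5)=-6; μ^(6)=-20

((0, 0, 0, 0, 2, 2); (1, 0, 0, 0, 0, 0); (0, 0, 1, 1, 0, 0); (2, 2, 0, 0, 0, 0); (0, 0, 0, 1, 0, 0); (0, 0, 0, 0, 0, 2))


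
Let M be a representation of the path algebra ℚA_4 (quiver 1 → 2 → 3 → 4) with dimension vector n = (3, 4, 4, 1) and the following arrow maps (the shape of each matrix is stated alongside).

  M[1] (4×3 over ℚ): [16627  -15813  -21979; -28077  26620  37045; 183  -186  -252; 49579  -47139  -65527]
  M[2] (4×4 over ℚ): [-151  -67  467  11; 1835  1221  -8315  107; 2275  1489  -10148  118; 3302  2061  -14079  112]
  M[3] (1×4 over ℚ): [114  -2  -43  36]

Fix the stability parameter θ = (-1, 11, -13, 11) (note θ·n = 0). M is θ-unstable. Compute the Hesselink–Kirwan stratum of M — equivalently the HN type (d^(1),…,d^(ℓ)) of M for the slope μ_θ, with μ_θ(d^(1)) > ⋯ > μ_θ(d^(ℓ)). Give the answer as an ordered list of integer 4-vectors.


Interval decomposition of M: I[1,3]^2, I[1,4], I[2,2], I[3,3].
HN type (ℓ=3): μ^(1)=11; μ^(2)=-1; μ^(3)=-13

((0, 1, 0, 1); (3, 3, 3, 0); (0, 0, 1, 0))


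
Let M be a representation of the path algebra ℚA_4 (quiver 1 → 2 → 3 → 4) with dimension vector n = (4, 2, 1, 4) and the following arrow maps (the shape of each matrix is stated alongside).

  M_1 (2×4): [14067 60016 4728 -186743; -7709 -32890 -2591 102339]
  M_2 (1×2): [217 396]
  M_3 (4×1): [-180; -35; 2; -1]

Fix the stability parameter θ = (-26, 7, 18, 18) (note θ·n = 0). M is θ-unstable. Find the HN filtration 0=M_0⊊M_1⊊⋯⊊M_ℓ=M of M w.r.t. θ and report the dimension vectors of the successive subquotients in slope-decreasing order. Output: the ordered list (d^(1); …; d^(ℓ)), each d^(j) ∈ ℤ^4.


Barcode: M ≅ I[1,1]^2, I[1,2], I[1,4], I[4,4]^3. HN layers by μ_θ (3 steps, strictly decreasing):
  μ^(1)=18; μ^(2)=7; μ^(3)=-26

((0, 0, 1, 4); (0, 2, 0, 0); (4, 0, 0, 0))


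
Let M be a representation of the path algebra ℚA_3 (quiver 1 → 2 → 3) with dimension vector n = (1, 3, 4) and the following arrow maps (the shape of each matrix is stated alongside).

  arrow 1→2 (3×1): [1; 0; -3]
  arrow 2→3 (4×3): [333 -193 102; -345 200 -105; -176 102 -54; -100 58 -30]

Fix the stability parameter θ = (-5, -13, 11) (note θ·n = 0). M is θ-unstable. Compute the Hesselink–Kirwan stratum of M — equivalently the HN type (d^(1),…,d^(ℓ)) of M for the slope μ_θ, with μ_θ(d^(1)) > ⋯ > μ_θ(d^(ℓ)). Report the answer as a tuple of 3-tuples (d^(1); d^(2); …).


Barcode: M ≅ I[1,3], I[2,2], I[2,3], I[3,3]^2. HN layers by μ_θ (3 steps, strictly decreasing):
  μ^(1)=11; μ^(2)=-9; μ^(3)=-13

((0, 0, 4); (1, 1, 0); (0, 2, 0))


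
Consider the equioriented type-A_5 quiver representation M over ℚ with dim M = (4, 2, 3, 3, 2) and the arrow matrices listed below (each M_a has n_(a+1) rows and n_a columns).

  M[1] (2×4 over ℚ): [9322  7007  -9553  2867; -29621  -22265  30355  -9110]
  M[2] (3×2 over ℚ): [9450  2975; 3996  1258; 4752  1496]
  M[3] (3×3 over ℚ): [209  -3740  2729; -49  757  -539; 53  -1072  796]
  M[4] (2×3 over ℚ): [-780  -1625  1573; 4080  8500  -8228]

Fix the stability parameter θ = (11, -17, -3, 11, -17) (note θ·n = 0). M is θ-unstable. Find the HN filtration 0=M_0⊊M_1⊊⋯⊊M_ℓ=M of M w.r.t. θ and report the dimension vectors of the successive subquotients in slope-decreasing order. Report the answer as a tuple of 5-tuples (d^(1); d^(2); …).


Via rank(M_{q-1}∘⋯∘M_p): M ≅ I[1,1]^2, I[1,2], I[1,4], I[3,4], I[3,5], I[5,5].
μ_θ-semistable layers: μ^(1)=11; μ^(2)=-3; μ^(3)=-17

((2, 0, 0, 2, 0); (2, 2, 3, 1, 1); (0, 0, 0, 0, 1))


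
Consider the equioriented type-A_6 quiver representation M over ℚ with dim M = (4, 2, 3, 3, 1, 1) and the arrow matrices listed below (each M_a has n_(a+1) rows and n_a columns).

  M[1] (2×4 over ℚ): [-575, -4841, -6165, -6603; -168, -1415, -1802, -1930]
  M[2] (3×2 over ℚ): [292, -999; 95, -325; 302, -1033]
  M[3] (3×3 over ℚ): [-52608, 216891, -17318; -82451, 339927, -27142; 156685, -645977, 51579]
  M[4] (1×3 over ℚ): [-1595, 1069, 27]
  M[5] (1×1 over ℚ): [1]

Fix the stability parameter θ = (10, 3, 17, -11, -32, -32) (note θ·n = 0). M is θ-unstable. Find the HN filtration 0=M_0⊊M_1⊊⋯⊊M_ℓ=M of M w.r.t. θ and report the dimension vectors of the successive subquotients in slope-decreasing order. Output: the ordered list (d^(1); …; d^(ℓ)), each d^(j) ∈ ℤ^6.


Barcode: M ≅ I[1,1]^2, I[1,4], I[1,6], I[3,4]. HN layers by μ_θ (4 steps, strictly decreasing):
  μ^(1)=10; μ^(2)=19/4; μ^(3)=3; μ^(4)=-15/2

((2, 0, 0, 0, 0, 0); (1, 1, 1, 1, 0, 0); (0, 0, 1, 1, 0, 0); (1, 1, 1, 1, 1, 1))


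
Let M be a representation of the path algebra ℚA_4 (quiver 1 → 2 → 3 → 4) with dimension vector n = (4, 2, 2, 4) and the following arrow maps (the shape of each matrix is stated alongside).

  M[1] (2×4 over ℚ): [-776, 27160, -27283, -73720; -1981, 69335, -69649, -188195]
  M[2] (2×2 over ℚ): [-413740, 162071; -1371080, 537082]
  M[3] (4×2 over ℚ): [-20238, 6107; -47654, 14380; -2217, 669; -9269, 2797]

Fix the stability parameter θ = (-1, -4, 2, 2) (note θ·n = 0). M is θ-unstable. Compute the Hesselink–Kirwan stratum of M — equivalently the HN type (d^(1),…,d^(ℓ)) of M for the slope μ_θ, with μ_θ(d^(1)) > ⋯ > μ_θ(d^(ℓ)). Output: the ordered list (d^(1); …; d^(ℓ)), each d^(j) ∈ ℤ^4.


Interval decomposition of M: I[1,1]^2, I[1,2], I[1,4], I[3,4], I[4,4]^2.
HN type (ℓ=3): μ^(1)=2; μ^(2)=-1; μ^(3)=-5/2

((0, 0, 2, 4); (2, 0, 0, 0); (2, 2, 0, 0))


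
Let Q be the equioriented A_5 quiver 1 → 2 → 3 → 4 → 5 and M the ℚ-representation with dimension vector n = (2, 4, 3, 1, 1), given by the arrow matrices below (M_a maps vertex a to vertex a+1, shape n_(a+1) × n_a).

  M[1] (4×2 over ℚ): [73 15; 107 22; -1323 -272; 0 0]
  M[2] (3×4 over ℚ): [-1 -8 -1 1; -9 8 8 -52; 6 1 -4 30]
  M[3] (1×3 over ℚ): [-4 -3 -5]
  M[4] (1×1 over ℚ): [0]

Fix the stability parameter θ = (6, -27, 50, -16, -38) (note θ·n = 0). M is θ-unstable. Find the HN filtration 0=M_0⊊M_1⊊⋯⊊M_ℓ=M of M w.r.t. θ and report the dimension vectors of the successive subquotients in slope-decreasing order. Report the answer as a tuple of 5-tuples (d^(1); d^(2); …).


Via rank(M_{q-1}∘⋯∘M_p): M ≅ I[1,3], I[1,4], I[2,2], I[2,3], I[5,5].
μ_θ-semistable layers: μ^(1)=50; μ^(2)=17; μ^(3)=-21/2; μ^(4)=-27; μ^(5)=-38

((0, 0, 2, 0, 0); (0, 0, 1, 1, 0); (2, 2, 0, 0, 0); (0, 2, 0, 0, 0); (0, 0, 0, 0, 1))


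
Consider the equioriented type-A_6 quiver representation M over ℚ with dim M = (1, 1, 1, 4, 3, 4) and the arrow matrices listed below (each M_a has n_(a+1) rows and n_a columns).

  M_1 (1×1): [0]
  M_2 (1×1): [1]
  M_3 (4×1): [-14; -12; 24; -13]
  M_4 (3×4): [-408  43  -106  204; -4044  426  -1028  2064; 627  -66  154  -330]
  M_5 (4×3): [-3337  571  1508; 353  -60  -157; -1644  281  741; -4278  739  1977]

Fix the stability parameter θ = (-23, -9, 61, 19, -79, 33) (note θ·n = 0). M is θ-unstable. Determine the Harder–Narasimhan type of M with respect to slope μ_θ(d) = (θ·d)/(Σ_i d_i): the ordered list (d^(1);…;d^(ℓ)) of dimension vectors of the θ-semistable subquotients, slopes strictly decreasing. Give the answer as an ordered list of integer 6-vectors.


Via rank(M_{q-1}∘⋯∘M_p): M ≅ I[1,1], I[2,4], I[4,4], I[4,6]^2, I[5,5], I[6,6]^2.
μ_θ-semistable layers: μ^(1)=40; μ^(2)=33; μ^(3)=19; μ^(4)=-9; μ^(5)=-23; μ^(6)=-30; μ^(7)=-79

((0, 0, 1, 1, 0, 0); (0, 0, 0, 0, 0, 4); (0, 0, 0, 1, 0, 0); (0, 1, 0, 0, 0, 0); (1, 0, 0, 0, 0, 0); (0, 0, 0, 2, 2, 0); (0, 0, 0, 0, 1, 0))


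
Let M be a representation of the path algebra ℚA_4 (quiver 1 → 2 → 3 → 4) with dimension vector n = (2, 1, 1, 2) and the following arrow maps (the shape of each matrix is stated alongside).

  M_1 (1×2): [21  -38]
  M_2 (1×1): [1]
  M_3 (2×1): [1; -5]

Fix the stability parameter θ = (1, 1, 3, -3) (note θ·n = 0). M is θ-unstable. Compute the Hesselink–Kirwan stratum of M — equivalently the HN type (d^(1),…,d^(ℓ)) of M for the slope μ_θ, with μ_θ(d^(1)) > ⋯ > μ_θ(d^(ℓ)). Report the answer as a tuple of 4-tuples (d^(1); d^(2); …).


Via rank(M_{q-1}∘⋯∘M_p): M ≅ I[1,1], I[1,4], I[4,4].
μ_θ-semistable layers: μ^(1)=1; μ^(2)=1/2; μ^(3)=-3

((1, 0, 0, 0); (1, 1, 1, 1); (0, 0, 0, 1))


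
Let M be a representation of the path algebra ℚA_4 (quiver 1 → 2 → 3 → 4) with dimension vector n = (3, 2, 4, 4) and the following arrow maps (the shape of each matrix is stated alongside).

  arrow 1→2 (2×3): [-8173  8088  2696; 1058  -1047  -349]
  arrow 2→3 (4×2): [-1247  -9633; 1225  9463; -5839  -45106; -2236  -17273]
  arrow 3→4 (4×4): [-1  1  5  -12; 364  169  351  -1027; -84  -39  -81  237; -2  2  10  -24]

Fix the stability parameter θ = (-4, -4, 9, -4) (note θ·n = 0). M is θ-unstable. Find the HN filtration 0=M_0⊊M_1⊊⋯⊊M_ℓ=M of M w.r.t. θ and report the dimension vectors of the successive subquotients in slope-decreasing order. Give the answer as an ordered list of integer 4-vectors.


Barcode: M ≅ I[1,1], I[1,3], I[1,4], I[3,3], I[3,4], I[4,4]^2. HN layers by μ_θ (3 steps, strictly decreasing):
  μ^(1)=9; μ^(2)=5/2; μ^(3)=-4

((0, 0, 2, 0); (0, 0, 2, 2); (3, 2, 0, 2))


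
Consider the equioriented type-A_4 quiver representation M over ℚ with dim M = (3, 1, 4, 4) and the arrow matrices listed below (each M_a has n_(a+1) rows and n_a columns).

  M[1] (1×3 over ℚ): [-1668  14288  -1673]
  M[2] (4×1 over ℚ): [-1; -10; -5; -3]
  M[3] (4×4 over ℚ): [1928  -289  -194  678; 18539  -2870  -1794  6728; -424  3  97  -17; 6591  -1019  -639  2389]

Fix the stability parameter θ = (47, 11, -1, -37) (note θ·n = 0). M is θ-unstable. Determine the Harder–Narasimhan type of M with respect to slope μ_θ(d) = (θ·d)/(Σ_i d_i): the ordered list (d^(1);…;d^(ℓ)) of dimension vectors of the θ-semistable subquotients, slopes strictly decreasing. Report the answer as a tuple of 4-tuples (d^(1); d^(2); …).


Interval decomposition of M: I[1,1]^2, I[1,4], I[3,3], I[3,4]^2, I[4,4].
HN type (ℓ=5): μ^(1)=47; μ^(2)=5; μ^(3)=-1; μ^(4)=-19; μ^(5)=-37

((2, 0, 0, 0); (1, 1, 1, 1); (0, 0, 1, 0); (0, 0, 2, 2); (0, 0, 0, 1))


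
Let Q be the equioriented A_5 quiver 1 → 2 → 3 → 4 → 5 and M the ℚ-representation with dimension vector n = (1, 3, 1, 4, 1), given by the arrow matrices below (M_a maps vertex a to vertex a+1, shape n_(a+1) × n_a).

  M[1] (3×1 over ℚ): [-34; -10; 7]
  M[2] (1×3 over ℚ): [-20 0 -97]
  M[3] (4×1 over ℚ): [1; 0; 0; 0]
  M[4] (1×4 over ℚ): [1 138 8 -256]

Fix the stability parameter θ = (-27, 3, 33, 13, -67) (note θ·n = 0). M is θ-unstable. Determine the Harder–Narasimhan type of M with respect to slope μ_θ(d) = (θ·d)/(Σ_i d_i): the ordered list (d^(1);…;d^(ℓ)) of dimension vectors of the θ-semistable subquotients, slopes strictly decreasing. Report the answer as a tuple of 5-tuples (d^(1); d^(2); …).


Interval decomposition of M: I[1,5], I[2,2]^2, I[4,4]^3.
HN type (ℓ=4): μ^(1)=13; μ^(2)=3; μ^(3)=-9/2; μ^(4)=-27

((0, 0, 0, 3, 0); (0, 2, 0, 0, 0); (0, 1, 1, 1, 1); (1, 0, 0, 0, 0))


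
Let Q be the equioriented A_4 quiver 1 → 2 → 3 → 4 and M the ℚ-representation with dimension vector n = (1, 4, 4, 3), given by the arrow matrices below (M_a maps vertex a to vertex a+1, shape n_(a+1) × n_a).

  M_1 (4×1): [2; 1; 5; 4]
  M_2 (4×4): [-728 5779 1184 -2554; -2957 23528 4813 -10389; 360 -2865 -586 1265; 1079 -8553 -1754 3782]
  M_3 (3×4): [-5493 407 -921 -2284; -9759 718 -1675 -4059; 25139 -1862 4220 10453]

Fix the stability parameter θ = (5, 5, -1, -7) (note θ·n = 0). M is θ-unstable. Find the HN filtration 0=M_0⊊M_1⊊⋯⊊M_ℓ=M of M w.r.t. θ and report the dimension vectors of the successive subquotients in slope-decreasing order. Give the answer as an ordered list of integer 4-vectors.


Interval decomposition of M: I[1,4], I[2,3], I[2,4]^2.
HN type (ℓ=3): μ^(1)=2; μ^(2)=1/2; μ^(3)=-1

((0, 1, 1, 0); (1, 1, 1, 1); (0, 2, 2, 2))


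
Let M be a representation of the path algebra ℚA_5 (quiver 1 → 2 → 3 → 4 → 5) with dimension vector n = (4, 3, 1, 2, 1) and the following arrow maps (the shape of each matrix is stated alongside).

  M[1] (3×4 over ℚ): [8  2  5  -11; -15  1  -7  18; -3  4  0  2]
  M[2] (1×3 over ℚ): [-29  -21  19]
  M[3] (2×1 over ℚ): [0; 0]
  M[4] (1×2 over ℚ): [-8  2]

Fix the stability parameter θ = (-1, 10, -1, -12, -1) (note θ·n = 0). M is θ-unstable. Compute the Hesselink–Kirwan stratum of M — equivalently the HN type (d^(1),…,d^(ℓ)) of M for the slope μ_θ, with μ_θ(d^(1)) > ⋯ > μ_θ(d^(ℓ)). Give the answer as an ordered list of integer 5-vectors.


Interval decomposition of M: I[1,1], I[1,2]^2, I[1,3], I[4,4], I[4,5].
HN type (ℓ=4): μ^(1)=10; μ^(2)=9/2; μ^(3)=-1; μ^(4)=-12

((0, 2, 0, 0, 0); (0, 1, 1, 0, 0); (4, 0, 0, 0, 1); (0, 0, 0, 2, 0))


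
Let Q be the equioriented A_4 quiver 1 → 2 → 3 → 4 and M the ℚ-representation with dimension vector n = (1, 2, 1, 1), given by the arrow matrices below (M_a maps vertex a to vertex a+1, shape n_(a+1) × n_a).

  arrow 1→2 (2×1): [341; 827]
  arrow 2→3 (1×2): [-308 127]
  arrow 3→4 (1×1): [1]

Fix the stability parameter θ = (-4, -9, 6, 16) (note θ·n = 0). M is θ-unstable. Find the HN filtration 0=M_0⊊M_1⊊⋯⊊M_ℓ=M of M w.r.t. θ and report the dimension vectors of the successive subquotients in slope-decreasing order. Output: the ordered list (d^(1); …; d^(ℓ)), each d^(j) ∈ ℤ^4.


Interval decomposition of M: I[1,4], I[2,2].
HN type (ℓ=4): μ^(1)=16; μ^(2)=6; μ^(3)=-13/2; μ^(4)=-9

((0, 0, 0, 1); (0, 0, 1, 0); (1, 1, 0, 0); (0, 1, 0, 0))


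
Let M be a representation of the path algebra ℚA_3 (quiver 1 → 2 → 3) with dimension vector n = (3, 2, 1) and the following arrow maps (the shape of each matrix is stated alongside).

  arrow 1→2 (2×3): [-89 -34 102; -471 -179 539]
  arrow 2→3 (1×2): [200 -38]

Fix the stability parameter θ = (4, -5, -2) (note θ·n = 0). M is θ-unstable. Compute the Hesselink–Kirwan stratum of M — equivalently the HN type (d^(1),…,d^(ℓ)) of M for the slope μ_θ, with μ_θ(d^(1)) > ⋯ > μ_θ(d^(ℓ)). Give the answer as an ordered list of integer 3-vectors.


Interval decomposition of M: I[1,1], I[1,2], I[1,3].
HN type (ℓ=3): μ^(1)=4; μ^(2)=-1/2; μ^(3)=-1

((1, 0, 0); (1, 1, 0); (1, 1, 1))


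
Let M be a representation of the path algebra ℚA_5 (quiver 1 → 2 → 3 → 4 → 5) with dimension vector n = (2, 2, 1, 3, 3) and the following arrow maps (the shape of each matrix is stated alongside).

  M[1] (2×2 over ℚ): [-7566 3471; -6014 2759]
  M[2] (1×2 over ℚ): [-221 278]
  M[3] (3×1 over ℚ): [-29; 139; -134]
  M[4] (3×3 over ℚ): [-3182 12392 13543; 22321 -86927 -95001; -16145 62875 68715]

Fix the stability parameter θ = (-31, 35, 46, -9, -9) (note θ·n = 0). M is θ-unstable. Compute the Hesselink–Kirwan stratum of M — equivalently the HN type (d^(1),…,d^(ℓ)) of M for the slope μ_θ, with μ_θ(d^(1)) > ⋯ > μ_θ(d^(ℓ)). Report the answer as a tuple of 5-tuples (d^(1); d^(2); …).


Interval decomposition of M: I[1,1], I[1,5], I[2,2], I[4,4], I[4,5], I[5,5].
HN type (ℓ=4): μ^(1)=35; μ^(2)=63/4; μ^(3)=-9; μ^(4)=-31

((0, 1, 0, 0, 0); (0, 1, 1, 1, 1); (0, 0, 0, 2, 2); (2, 0, 0, 0, 0))


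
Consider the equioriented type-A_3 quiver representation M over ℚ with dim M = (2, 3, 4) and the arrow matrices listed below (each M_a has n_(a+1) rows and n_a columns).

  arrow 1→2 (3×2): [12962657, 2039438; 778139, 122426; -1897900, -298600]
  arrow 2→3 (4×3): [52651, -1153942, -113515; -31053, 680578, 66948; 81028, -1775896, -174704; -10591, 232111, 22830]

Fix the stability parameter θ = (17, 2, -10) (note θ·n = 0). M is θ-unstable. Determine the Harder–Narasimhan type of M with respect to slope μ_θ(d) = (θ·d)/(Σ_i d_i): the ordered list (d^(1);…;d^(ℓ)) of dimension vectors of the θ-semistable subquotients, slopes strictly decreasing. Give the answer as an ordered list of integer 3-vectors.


Interval decomposition of M: I[1,1], I[1,3], I[2,3]^2, I[3,3].
HN type (ℓ=4): μ^(1)=17; μ^(2)=3; μ^(3)=-4; μ^(4)=-10

((1, 0, 0); (1, 1, 1); (0, 2, 2); (0, 0, 1))


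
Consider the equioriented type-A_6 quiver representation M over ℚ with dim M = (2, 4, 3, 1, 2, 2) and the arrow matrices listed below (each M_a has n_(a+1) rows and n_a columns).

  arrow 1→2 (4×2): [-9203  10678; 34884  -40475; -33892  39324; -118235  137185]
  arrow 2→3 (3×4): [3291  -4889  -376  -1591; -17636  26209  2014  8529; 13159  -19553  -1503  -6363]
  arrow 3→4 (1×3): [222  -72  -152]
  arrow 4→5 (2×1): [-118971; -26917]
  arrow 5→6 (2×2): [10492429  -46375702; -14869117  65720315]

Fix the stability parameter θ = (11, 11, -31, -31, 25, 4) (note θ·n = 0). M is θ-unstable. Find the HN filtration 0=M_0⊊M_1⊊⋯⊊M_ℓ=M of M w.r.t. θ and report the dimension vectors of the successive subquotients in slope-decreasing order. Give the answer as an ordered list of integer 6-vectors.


Interval decomposition of M: I[1,3], I[1,6], I[2,2], I[2,3], I[5,6].
HN type (ℓ=4): μ^(1)=29/2; μ^(2)=11; μ^(3)=-3; μ^(4)=-10

((0, 0, 0, 0, 2, 2); (0, 1, 0, 0, 0, 0); (1, 1, 1, 0, 0, 0); (1, 2, 2, 1, 0, 0))
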